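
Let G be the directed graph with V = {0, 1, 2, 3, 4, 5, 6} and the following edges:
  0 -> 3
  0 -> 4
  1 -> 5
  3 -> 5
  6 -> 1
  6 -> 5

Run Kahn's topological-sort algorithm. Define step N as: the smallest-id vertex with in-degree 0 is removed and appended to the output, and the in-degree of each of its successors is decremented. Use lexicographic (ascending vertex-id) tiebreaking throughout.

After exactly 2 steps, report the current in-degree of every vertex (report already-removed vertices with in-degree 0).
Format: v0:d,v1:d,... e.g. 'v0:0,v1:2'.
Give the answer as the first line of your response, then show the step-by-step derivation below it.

v0:0,v1:1,v2:0,v3:0,v4:0,v5:3,v6:0

step 1: output 0; order=[0]; indeg=(0,1,0,0,0,3,0)
step 2: output 2; order=[0,2]; indeg=(0,1,0,0,0,3,0)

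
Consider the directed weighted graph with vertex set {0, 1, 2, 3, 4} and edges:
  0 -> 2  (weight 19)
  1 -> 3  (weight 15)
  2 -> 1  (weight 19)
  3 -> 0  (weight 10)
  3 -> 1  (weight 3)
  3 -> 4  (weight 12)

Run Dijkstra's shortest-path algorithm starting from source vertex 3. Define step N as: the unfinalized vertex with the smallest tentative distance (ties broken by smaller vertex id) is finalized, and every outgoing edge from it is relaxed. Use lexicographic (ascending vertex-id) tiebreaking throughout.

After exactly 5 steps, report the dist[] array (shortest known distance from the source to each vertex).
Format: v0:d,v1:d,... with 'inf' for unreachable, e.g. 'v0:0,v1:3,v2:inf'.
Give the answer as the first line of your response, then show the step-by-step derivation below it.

v0:10,v1:3,v2:29,v3:0,v4:12

step 1: dist = v0:10,v1:3,v2:inf,v3:0,v4:12
step 2: dist = v0:10,v1:3,v2:inf,v3:0,v4:12
step 3: dist = v0:10,v1:3,v2:29,v3:0,v4:12
step 4: dist = v0:10,v1:3,v2:29,v3:0,v4:12
step 5: dist = v0:10,v1:3,v2:29,v3:0,v4:12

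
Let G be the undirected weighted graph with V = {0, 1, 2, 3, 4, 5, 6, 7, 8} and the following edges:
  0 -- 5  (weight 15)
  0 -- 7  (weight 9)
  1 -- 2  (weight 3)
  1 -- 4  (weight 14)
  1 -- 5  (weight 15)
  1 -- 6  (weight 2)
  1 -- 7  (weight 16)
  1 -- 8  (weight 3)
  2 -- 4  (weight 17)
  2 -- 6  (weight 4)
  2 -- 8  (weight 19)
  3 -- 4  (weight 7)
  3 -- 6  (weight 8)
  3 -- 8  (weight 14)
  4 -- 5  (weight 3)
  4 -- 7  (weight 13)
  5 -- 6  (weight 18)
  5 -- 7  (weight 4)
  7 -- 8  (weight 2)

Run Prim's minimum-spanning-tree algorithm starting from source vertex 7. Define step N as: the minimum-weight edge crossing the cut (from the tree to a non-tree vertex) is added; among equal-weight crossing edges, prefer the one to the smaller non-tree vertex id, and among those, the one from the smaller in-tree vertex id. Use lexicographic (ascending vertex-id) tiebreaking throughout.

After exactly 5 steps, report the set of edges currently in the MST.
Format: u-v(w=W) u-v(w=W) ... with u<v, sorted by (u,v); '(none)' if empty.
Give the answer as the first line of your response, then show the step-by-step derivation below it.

1-2(w=3) 1-6(w=2) 1-8(w=3) 5-7(w=4) 7-8(w=2)

step 1: add edge 7-8 (w=2); MST = {7-8(w=2)}
step 2: add edge 1-8 (w=3); MST = {1-8(w=3) 7-8(w=2)}
step 3: add edge 1-6 (w=2); MST = {1-6(w=2) 1-8(w=3) 7-8(w=2)}
step 4: add edge 1-2 (w=3); MST = {1-2(w=3) 1-6(w=2) 1-8(w=3) 7-8(w=2)}
step 5: add edge 5-7 (w=4); MST = {1-2(w=3) 1-6(w=2) 1-8(w=3) 5-7(w=4) 7-8(w=2)}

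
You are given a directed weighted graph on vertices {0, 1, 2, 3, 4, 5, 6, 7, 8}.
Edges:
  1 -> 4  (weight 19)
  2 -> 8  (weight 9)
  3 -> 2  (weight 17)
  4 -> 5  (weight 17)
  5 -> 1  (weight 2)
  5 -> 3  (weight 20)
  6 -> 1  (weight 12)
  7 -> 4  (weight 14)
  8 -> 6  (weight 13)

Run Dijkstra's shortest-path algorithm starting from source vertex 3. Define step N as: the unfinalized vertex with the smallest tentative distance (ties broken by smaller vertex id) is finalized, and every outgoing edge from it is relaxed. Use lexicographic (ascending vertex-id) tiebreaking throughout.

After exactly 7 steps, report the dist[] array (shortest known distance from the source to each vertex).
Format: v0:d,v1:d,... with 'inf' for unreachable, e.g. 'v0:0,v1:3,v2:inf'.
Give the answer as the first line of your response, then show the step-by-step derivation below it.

v0:inf,v1:51,v2:17,v3:0,v4:70,v5:87,v6:39,v7:inf,v8:26

step 1: dist = v0:inf,v1:inf,v2:17,v3:0,v4:inf,v5:inf,v6:inf,v7:inf,v8:inf
step 2: dist = v0:inf,v1:inf,v2:17,v3:0,v4:inf,v5:inf,v6:inf,v7:inf,v8:26
step 3: dist = v0:inf,v1:inf,v2:17,v3:0,v4:inf,v5:inf,v6:39,v7:inf,v8:26
step 4: dist = v0:inf,v1:51,v2:17,v3:0,v4:inf,v5:inf,v6:39,v7:inf,v8:26
step 5: dist = v0:inf,v1:51,v2:17,v3:0,v4:70,v5:inf,v6:39,v7:inf,v8:26
step 6: dist = v0:inf,v1:51,v2:17,v3:0,v4:70,v5:87,v6:39,v7:inf,v8:26
step 7: dist = v0:inf,v1:51,v2:17,v3:0,v4:70,v5:87,v6:39,v7:inf,v8:26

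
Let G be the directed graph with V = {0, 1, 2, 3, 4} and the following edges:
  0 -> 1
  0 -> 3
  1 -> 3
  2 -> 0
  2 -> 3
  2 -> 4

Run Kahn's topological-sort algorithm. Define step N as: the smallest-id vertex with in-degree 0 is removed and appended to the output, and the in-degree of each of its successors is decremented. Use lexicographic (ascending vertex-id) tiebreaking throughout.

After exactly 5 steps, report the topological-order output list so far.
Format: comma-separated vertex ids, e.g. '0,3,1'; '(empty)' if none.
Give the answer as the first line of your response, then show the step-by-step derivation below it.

2,0,1,3,4

step 1: output 2; order=[2]; indeg=(0,1,0,2,0)
step 2: output 0; order=[2,0]; indeg=(0,0,0,1,0)
step 3: output 1; order=[2,0,1]; indeg=(0,0,0,0,0)
step 4: output 3; order=[2,0,1,3]; indeg=(0,0,0,0,0)
step 5: output 4; order=[2,0,1,3,4]; indeg=(0,0,0,0,0)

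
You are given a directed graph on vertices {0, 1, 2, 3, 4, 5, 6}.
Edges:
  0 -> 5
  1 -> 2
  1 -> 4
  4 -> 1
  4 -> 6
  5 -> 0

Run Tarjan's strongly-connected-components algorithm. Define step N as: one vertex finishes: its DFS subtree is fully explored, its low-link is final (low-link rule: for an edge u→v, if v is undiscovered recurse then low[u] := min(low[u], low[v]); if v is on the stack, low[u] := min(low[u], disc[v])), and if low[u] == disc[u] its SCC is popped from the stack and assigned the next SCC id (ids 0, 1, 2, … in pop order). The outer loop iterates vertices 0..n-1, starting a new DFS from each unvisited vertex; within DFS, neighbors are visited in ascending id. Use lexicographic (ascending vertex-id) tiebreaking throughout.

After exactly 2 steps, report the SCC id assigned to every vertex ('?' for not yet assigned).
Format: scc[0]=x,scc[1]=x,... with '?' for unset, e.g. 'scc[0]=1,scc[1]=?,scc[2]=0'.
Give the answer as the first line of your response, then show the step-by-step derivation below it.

scc[0]=0,scc[1]=?,scc[2]=?,scc[3]=?,scc[4]=?,scc[5]=0,scc[6]=?

step 1: low=(low[0]=0,low[1]=?,low[2]=?,low[3]=?,low[4]=?,low[5]=0,low[6]=?); scc=(scc[0]=?,scc[1]=?,scc[2]=?,scc[3]=?,scc[4]=?,scc[5]=?,scc[6]=?)
step 2: low=(low[0]=0,low[1]=?,low[2]=?,low[3]=?,low[4]=?,low[5]=0,low[6]=?); scc=(scc[0]=0,scc[1]=?,scc[2]=?,scc[3]=?,scc[4]=?,scc[5]=0,scc[6]=?)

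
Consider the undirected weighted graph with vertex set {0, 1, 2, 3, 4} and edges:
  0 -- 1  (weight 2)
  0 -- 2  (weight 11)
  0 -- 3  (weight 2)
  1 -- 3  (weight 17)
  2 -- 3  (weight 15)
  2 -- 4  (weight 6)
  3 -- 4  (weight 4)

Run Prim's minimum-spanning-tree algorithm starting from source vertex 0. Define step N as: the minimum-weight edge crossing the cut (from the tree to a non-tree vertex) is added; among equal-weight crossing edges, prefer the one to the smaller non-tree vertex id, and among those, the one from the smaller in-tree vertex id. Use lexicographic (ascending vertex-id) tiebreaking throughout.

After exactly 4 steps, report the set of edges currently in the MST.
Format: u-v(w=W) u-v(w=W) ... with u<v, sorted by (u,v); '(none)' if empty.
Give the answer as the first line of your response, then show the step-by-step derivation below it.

0-1(w=2) 0-3(w=2) 2-4(w=6) 3-4(w=4)

step 1: add edge 0-1 (w=2); MST = {0-1(w=2)}
step 2: add edge 0-3 (w=2); MST = {0-1(w=2) 0-3(w=2)}
step 3: add edge 3-4 (w=4); MST = {0-1(w=2) 0-3(w=2) 3-4(w=4)}
step 4: add edge 2-4 (w=6); MST = {0-1(w=2) 0-3(w=2) 2-4(w=6) 3-4(w=4)}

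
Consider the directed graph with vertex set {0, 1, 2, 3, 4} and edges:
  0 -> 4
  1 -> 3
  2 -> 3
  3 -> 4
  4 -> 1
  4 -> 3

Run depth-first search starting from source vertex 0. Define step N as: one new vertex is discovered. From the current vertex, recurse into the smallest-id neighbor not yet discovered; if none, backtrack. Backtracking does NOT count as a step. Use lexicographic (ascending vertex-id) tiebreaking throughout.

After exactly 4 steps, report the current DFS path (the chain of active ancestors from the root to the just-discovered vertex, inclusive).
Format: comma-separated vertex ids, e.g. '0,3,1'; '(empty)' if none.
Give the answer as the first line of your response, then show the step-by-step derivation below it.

0,4,1,3

step 1: discover 0; path=0; order=0
step 2: discover 4; path=0>4; order=0,4
step 3: discover 1; path=0>4>1; order=0,4,1
step 4: discover 3; path=0>4>1>3; order=0,4,1,3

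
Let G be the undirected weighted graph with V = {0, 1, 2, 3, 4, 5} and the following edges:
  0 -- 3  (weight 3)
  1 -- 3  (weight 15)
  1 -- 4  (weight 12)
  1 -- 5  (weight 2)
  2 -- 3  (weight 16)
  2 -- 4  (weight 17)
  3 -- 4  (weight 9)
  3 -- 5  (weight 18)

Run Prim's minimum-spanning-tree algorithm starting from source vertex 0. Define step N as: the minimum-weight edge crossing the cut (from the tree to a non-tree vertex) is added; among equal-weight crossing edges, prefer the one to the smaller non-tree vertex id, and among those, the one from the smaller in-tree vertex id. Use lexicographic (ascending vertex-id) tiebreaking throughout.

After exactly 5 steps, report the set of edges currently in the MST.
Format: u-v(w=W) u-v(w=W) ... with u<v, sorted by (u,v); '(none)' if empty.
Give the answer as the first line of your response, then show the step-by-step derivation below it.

0-3(w=3) 1-4(w=12) 1-5(w=2) 2-3(w=16) 3-4(w=9)

step 1: add edge 0-3 (w=3); MST = {0-3(w=3)}
step 2: add edge 3-4 (w=9); MST = {0-3(w=3) 3-4(w=9)}
step 3: add edge 1-4 (w=12); MST = {0-3(w=3) 1-4(w=12) 3-4(w=9)}
step 4: add edge 1-5 (w=2); MST = {0-3(w=3) 1-4(w=12) 1-5(w=2) 3-4(w=9)}
step 5: add edge 2-3 (w=16); MST = {0-3(w=3) 1-4(w=12) 1-5(w=2) 2-3(w=16) 3-4(w=9)}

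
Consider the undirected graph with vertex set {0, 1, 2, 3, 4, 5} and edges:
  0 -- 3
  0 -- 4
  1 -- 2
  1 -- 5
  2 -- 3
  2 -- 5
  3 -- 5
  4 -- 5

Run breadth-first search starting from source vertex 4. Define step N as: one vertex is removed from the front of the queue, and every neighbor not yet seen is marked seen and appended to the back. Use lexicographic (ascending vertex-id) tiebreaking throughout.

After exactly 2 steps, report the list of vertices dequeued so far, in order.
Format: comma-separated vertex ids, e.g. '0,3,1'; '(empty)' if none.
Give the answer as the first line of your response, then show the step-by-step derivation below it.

4,0

step 1: dequeue 4; queue=[0,5]; order=4
step 2: dequeue 0; queue=[5,3]; order=4,0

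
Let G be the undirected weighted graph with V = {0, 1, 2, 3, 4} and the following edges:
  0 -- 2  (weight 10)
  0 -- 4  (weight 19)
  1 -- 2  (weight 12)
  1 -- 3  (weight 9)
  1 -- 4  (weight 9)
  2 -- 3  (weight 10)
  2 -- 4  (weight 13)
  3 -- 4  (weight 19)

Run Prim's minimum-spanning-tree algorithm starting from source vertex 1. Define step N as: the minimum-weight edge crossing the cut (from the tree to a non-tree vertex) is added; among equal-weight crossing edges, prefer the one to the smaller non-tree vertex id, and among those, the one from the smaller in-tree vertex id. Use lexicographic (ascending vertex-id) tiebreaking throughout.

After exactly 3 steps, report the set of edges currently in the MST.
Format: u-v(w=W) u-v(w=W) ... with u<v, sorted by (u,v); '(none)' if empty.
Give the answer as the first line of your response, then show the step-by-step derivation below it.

1-3(w=9) 1-4(w=9) 2-3(w=10)

step 1: add edge 1-3 (w=9); MST = {1-3(w=9)}
step 2: add edge 1-4 (w=9); MST = {1-3(w=9) 1-4(w=9)}
step 3: add edge 2-3 (w=10); MST = {1-3(w=9) 1-4(w=9) 2-3(w=10)}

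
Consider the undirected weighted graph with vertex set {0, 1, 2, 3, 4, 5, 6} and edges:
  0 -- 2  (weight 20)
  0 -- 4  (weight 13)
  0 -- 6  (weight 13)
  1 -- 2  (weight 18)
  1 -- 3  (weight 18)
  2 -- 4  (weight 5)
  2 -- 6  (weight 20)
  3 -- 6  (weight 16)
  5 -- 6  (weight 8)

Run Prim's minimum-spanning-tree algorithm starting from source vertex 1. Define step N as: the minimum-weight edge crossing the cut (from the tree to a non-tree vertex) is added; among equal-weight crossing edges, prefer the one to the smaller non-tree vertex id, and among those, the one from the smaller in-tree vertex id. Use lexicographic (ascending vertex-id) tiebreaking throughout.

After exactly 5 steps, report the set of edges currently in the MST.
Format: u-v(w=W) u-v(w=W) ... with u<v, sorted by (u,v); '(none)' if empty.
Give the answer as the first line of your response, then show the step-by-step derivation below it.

0-4(w=13) 0-6(w=13) 1-2(w=18) 2-4(w=5) 5-6(w=8)

step 1: add edge 1-2 (w=18); MST = {1-2(w=18)}
step 2: add edge 2-4 (w=5); MST = {1-2(w=18) 2-4(w=5)}
step 3: add edge 0-4 (w=13); MST = {0-4(w=13) 1-2(w=18) 2-4(w=5)}
step 4: add edge 0-6 (w=13); MST = {0-4(w=13) 0-6(w=13) 1-2(w=18) 2-4(w=5)}
step 5: add edge 5-6 (w=8); MST = {0-4(w=13) 0-6(w=13) 1-2(w=18) 2-4(w=5) 5-6(w=8)}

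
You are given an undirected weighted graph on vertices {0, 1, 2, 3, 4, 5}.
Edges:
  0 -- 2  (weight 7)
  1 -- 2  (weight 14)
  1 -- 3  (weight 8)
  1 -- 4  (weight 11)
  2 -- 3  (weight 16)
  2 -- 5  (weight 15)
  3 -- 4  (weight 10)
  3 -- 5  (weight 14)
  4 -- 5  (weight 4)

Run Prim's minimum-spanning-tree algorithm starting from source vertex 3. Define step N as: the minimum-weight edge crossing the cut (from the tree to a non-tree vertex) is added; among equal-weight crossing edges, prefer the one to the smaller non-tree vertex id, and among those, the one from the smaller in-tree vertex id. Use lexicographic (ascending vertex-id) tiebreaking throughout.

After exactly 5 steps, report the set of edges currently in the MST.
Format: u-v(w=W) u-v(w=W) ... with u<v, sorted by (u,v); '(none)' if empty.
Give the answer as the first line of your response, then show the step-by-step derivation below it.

0-2(w=7) 1-2(w=14) 1-3(w=8) 3-4(w=10) 4-5(w=4)

step 1: add edge 1-3 (w=8); MST = {1-3(w=8)}
step 2: add edge 3-4 (w=10); MST = {1-3(w=8) 3-4(w=10)}
step 3: add edge 4-5 (w=4); MST = {1-3(w=8) 3-4(w=10) 4-5(w=4)}
step 4: add edge 1-2 (w=14); MST = {1-2(w=14) 1-3(w=8) 3-4(w=10) 4-5(w=4)}
step 5: add edge 0-2 (w=7); MST = {0-2(w=7) 1-2(w=14) 1-3(w=8) 3-4(w=10) 4-5(w=4)}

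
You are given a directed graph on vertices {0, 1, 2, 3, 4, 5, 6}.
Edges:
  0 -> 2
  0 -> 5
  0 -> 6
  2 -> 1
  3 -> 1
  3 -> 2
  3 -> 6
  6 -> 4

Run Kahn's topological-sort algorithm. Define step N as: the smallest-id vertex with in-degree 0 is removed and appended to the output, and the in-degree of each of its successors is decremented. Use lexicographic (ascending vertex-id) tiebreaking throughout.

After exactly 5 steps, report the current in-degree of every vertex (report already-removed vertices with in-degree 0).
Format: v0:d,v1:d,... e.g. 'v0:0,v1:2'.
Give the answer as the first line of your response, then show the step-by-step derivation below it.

v0:0,v1:0,v2:0,v3:0,v4:1,v5:0,v6:0

step 1: output 0; order=[0]; indeg=(0,2,1,0,1,0,1)
step 2: output 3; order=[0,3]; indeg=(0,1,0,0,1,0,0)
step 3: output 2; order=[0,3,2]; indeg=(0,0,0,0,1,0,0)
step 4: output 1; order=[0,3,2,1]; indeg=(0,0,0,0,1,0,0)
step 5: output 5; order=[0,3,2,1,5]; indeg=(0,0,0,0,1,0,0)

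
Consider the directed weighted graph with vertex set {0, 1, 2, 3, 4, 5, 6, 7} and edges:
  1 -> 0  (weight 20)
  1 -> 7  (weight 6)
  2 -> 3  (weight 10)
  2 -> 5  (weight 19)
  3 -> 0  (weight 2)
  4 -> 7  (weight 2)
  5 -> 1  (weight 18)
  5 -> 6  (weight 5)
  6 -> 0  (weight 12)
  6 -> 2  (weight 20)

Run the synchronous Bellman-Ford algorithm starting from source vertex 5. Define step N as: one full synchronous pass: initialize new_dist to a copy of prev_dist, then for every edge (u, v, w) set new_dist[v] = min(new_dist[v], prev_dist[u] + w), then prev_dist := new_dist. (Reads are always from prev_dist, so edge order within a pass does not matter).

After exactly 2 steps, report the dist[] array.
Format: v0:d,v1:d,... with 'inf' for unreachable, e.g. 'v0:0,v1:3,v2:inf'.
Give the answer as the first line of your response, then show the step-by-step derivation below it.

v0:17,v1:18,v2:25,v3:inf,v4:inf,v5:0,v6:5,v7:24

step 1: dist = v0:inf,v1:18,v2:inf,v3:inf,v4:inf,v5:0,v6:5,v7:inf
step 2: dist = v0:17,v1:18,v2:25,v3:inf,v4:inf,v5:0,v6:5,v7:24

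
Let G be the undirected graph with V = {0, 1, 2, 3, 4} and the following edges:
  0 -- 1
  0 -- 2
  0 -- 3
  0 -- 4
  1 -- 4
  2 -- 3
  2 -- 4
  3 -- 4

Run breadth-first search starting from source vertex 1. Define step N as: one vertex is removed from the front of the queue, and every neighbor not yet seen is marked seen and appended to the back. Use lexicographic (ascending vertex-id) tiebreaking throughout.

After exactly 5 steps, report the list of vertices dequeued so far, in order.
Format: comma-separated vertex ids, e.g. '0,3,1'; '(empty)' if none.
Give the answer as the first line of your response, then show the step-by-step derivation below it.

1,0,4,2,3

step 1: dequeue 1; queue=[0,4]; order=1
step 2: dequeue 0; queue=[4,2,3]; order=1,0
step 3: dequeue 4; queue=[2,3]; order=1,0,4
step 4: dequeue 2; queue=[3]; order=1,0,4,2
step 5: dequeue 3; queue=[(empty)]; order=1,0,4,2,3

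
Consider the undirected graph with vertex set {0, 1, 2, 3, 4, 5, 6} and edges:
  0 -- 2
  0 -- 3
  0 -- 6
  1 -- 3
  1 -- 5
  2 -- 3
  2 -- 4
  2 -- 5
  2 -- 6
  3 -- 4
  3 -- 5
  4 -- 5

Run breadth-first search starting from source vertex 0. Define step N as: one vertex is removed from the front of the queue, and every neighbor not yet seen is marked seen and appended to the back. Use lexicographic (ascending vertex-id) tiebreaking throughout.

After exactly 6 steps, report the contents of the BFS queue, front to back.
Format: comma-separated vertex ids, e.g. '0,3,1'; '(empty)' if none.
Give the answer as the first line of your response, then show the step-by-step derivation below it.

1

step 1: dequeue 0; queue=[2,3,6]; order=0
step 2: dequeue 2; queue=[3,6,4,5]; order=0,2
step 3: dequeue 3; queue=[6,4,5,1]; order=0,2,3
step 4: dequeue 6; queue=[4,5,1]; order=0,2,3,6
step 5: dequeue 4; queue=[5,1]; order=0,2,3,6,4
step 6: dequeue 5; queue=[1]; order=0,2,3,6,4,5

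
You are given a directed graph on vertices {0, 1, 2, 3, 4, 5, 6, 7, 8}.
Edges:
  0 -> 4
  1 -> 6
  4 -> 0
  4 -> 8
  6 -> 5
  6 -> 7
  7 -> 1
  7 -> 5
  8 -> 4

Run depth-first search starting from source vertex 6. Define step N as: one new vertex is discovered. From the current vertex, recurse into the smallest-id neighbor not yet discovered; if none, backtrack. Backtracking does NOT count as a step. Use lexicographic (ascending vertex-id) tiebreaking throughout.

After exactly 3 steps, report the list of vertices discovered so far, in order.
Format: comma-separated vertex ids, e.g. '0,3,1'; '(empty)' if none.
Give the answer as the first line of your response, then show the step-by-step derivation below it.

6,5,7

step 1: discover 6; path=6; order=6
step 2: discover 5; path=6>5; order=6,5
step 3: discover 7; path=6>7; order=6,5,7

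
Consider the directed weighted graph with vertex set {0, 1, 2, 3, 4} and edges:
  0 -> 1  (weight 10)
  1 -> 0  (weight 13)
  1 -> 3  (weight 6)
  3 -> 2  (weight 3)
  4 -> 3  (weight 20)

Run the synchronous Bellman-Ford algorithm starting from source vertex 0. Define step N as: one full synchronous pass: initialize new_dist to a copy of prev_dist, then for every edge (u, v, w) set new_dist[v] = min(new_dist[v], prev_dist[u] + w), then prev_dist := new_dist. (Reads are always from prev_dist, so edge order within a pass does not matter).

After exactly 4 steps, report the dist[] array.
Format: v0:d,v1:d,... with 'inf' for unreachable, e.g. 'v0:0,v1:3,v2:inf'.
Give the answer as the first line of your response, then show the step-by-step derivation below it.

v0:0,v1:10,v2:19,v3:16,v4:inf

step 1: dist = v0:0,v1:10,v2:inf,v3:inf,v4:inf
step 2: dist = v0:0,v1:10,v2:inf,v3:16,v4:inf
step 3: dist = v0:0,v1:10,v2:19,v3:16,v4:inf
step 4: dist = v0:0,v1:10,v2:19,v3:16,v4:inf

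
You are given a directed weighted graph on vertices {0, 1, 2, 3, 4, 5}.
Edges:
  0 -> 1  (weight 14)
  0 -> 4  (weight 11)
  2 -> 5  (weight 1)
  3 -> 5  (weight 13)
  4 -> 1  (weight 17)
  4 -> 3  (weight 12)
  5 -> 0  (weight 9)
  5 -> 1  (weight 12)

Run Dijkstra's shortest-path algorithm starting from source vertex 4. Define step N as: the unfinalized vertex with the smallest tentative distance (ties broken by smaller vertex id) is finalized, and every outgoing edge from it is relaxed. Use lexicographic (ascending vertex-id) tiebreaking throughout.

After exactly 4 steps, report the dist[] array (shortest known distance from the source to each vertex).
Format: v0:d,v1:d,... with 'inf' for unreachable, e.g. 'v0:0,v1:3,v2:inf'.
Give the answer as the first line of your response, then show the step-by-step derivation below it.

v0:34,v1:17,v2:inf,v3:12,v4:0,v5:25

step 1: dist = v0:inf,v1:17,v2:inf,v3:12,v4:0,v5:inf
step 2: dist = v0:inf,v1:17,v2:inf,v3:12,v4:0,v5:25
step 3: dist = v0:inf,v1:17,v2:inf,v3:12,v4:0,v5:25
step 4: dist = v0:34,v1:17,v2:inf,v3:12,v4:0,v5:25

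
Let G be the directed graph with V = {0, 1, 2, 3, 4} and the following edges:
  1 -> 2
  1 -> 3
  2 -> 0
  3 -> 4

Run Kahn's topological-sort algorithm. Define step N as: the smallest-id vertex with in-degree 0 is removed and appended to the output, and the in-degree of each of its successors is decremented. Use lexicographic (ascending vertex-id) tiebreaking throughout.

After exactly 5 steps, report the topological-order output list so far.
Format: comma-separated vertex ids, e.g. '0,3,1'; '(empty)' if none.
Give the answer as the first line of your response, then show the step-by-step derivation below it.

1,2,0,3,4

step 1: output 1; order=[1]; indeg=(1,0,0,0,1)
step 2: output 2; order=[1,2]; indeg=(0,0,0,0,1)
step 3: output 0; order=[1,2,0]; indeg=(0,0,0,0,1)
step 4: output 3; order=[1,2,0,3]; indeg=(0,0,0,0,0)
step 5: output 4; order=[1,2,0,3,4]; indeg=(0,0,0,0,0)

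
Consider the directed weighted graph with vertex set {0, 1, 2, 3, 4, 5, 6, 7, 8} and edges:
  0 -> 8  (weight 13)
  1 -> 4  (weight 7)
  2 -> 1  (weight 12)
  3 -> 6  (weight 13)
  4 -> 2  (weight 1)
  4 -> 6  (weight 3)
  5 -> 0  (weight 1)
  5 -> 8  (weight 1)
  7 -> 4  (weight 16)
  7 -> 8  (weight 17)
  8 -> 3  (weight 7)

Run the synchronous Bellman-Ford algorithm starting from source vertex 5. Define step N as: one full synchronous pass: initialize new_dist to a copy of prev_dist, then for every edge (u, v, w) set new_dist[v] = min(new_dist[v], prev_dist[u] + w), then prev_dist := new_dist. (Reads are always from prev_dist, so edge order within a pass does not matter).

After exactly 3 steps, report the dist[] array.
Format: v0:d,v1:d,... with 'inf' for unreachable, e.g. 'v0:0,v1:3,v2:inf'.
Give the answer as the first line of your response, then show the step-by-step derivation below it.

v0:1,v1:inf,v2:inf,v3:8,v4:inf,v5:0,v6:21,v7:inf,v8:1

step 1: dist = v0:1,v1:inf,v2:inf,v3:inf,v4:inf,v5:0,v6:inf,v7:inf,v8:1
step 2: dist = v0:1,v1:inf,v2:inf,v3:8,v4:inf,v5:0,v6:inf,v7:inf,v8:1
step 3: dist = v0:1,v1:inf,v2:inf,v3:8,v4:inf,v5:0,v6:21,v7:inf,v8:1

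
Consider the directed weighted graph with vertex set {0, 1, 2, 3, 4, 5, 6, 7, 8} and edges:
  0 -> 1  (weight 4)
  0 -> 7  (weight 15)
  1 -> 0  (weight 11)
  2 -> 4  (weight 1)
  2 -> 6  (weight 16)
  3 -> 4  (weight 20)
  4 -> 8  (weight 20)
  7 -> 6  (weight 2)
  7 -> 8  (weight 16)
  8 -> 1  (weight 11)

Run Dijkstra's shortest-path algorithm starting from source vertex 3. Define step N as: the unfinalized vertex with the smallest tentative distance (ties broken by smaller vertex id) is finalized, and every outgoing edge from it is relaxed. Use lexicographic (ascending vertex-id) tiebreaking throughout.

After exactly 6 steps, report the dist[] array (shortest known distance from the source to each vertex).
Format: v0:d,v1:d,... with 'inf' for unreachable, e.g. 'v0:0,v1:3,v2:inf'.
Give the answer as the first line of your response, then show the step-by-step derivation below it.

v0:62,v1:51,v2:inf,v3:0,v4:20,v5:inf,v6:79,v7:77,v8:40

step 1: dist = v0:inf,v1:inf,v2:inf,v3:0,v4:20,v5:inf,v6:inf,v7:inf,v8:inf
step 2: dist = v0:inf,v1:inf,v2:inf,v3:0,v4:20,v5:inf,v6:inf,v7:inf,v8:40
step 3: dist = v0:inf,v1:51,v2:inf,v3:0,v4:20,v5:inf,v6:inf,v7:inf,v8:40
step 4: dist = v0:62,v1:51,v2:inf,v3:0,v4:20,v5:inf,v6:inf,v7:inf,v8:40
step 5: dist = v0:62,v1:51,v2:inf,v3:0,v4:20,v5:inf,v6:inf,v7:77,v8:40
step 6: dist = v0:62,v1:51,v2:inf,v3:0,v4:20,v5:inf,v6:79,v7:77,v8:40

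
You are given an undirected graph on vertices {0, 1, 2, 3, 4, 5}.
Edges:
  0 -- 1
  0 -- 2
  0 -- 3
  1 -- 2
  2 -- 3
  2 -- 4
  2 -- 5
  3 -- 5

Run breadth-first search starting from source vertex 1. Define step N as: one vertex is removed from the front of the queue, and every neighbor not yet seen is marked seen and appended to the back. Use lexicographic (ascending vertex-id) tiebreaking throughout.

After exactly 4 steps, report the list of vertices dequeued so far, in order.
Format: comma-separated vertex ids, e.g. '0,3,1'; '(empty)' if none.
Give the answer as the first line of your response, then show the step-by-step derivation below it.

1,0,2,3

step 1: dequeue 1; queue=[0,2]; order=1
step 2: dequeue 0; queue=[2,3]; order=1,0
step 3: dequeue 2; queue=[3,4,5]; order=1,0,2
step 4: dequeue 3; queue=[4,5]; order=1,0,2,3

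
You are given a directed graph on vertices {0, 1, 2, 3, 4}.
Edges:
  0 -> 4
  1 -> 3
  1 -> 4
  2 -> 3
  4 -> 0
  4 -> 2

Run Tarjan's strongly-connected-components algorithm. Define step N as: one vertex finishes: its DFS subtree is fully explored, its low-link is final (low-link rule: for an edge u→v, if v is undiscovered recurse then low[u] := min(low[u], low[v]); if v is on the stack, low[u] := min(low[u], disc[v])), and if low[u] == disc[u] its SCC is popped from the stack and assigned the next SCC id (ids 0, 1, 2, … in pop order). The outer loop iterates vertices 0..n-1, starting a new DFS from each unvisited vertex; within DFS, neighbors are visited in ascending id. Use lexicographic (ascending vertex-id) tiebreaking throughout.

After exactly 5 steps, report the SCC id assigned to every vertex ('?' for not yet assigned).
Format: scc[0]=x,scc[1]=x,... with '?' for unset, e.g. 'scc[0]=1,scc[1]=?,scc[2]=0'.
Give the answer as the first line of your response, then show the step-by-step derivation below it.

scc[0]=2,scc[1]=3,scc[2]=1,scc[3]=0,scc[4]=2

step 1: low=(low[0]=0,low[1]=?,low[2]=2,low[3]=3,low[4]=0); scc=(scc[0]=?,scc[1]=?,scc[2]=?,scc[3]=0,scc[4]=?)
step 2: low=(low[0]=0,low[1]=?,low[2]=2,low[3]=3,low[4]=0); scc=(scc[0]=?,scc[1]=?,scc[2]=1,scc[3]=0,scc[4]=?)
step 3: low=(low[0]=0,low[1]=?,low[2]=2,low[3]=3,low[4]=0); scc=(scc[0]=?,scc[1]=?,scc[2]=1,scc[3]=0,scc[4]=?)
step 4: low=(low[0]=0,low[1]=?,low[2]=2,low[3]=3,low[4]=0); scc=(scc[0]=2,scc[1]=?,scc[2]=1,scc[3]=0,scc[4]=2)
step 5: low=(low[0]=0,low[1]=4,low[2]=2,low[3]=3,low[4]=0); scc=(scc[0]=2,scc[1]=3,scc[2]=1,scc[3]=0,scc[4]=2)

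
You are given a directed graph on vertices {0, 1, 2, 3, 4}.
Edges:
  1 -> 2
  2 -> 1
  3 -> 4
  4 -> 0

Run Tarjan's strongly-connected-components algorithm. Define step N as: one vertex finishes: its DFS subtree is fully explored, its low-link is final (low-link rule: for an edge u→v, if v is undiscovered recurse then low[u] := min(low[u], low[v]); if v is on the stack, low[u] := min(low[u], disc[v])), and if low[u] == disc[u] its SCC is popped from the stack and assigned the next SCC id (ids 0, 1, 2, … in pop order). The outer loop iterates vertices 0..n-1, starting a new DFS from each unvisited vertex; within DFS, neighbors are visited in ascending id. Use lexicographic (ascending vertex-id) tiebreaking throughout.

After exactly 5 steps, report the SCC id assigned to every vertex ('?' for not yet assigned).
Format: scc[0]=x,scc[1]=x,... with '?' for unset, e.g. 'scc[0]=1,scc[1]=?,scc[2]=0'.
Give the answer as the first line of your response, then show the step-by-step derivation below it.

scc[0]=0,scc[1]=1,scc[2]=1,scc[3]=3,scc[4]=2

step 1: low=(low[0]=0,low[1]=?,low[2]=?,low[3]=?,low[4]=?); scc=(scc[0]=0,scc[1]=?,scc[2]=?,scc[3]=?,scc[4]=?)
step 2: low=(low[0]=0,low[1]=1,low[2]=1,low[3]=?,low[4]=?); scc=(scc[0]=0,scc[1]=?,scc[2]=?,scc[3]=?,scc[4]=?)
step 3: low=(low[0]=0,low[1]=1,low[2]=1,low[3]=?,low[4]=?); scc=(scc[0]=0,scc[1]=1,scc[2]=1,scc[3]=?,scc[4]=?)
step 4: low=(low[0]=0,low[1]=1,low[2]=1,low[3]=3,low[4]=4); scc=(scc[0]=0,scc[1]=1,scc[2]=1,scc[3]=?,scc[4]=2)
step 5: low=(low[0]=0,low[1]=1,low[2]=1,low[3]=3,low[4]=4); scc=(scc[0]=0,scc[1]=1,scc[2]=1,scc[3]=3,scc[4]=2)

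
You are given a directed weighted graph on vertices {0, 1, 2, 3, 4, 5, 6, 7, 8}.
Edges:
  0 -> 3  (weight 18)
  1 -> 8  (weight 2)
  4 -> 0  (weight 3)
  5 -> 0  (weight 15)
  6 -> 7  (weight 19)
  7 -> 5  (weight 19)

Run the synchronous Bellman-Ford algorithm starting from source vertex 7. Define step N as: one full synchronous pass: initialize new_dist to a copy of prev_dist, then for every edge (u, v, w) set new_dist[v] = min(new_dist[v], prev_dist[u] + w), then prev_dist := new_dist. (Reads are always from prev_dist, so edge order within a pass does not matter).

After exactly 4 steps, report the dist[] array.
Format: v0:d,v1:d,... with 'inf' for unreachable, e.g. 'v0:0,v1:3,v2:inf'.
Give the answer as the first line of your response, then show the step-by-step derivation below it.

v0:34,v1:inf,v2:inf,v3:52,v4:inf,v5:19,v6:inf,v7:0,v8:inf

step 1: dist = v0:inf,v1:inf,v2:inf,v3:inf,v4:inf,v5:19,v6:inf,v7:0,v8:inf
step 2: dist = v0:34,v1:inf,v2:inf,v3:inf,v4:inf,v5:19,v6:inf,v7:0,v8:inf
step 3: dist = v0:34,v1:inf,v2:inf,v3:52,v4:inf,v5:19,v6:inf,v7:0,v8:inf
step 4: dist = v0:34,v1:inf,v2:inf,v3:52,v4:inf,v5:19,v6:inf,v7:0,v8:inf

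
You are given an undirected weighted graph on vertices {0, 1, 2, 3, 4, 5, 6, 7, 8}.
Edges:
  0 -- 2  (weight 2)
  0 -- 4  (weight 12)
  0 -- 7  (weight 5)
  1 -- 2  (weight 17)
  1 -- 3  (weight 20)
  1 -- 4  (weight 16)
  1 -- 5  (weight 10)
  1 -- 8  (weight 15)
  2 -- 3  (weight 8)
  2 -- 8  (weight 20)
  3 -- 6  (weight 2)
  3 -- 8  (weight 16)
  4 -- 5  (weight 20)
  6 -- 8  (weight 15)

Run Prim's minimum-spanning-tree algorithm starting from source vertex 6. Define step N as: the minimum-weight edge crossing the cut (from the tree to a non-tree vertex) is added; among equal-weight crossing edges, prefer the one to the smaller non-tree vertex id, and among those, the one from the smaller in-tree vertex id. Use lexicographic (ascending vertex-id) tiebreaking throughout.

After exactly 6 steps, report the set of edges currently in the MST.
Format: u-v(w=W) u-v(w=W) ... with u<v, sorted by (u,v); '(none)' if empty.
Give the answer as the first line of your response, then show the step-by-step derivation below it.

0-2(w=2) 0-4(w=12) 0-7(w=5) 2-3(w=8) 3-6(w=2) 6-8(w=15)

step 1: add edge 3-6 (w=2); MST = {3-6(w=2)}
step 2: add edge 2-3 (w=8); MST = {2-3(w=8) 3-6(w=2)}
step 3: add edge 0-2 (w=2); MST = {0-2(w=2) 2-3(w=8) 3-6(w=2)}
step 4: add edge 0-7 (w=5); MST = {0-2(w=2) 0-7(w=5) 2-3(w=8) 3-6(w=2)}
step 5: add edge 0-4 (w=12); MST = {0-2(w=2) 0-4(w=12) 0-7(w=5) 2-3(w=8) 3-6(w=2)}
step 6: add edge 6-8 (w=15); MST = {0-2(w=2) 0-4(w=12) 0-7(w=5) 2-3(w=8) 3-6(w=2) 6-8(w=15)}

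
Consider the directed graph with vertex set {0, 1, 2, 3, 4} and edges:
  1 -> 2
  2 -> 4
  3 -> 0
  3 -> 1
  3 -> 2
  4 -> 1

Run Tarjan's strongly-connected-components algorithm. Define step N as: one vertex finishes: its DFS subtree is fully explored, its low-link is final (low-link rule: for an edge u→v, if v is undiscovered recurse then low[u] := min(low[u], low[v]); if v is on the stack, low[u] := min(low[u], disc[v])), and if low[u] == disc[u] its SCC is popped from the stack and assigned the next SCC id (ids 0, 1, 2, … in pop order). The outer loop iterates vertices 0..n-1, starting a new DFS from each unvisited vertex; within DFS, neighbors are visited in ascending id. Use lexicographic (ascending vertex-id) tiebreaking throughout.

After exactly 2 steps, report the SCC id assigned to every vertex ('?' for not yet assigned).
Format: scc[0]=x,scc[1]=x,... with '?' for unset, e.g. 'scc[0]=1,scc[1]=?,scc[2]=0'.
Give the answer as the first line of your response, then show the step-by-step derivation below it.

scc[0]=0,scc[1]=?,scc[2]=?,scc[3]=?,scc[4]=?

step 1: low=(low[0]=0,low[1]=?,low[2]=?,low[3]=?,low[4]=?); scc=(scc[0]=0,scc[1]=?,scc[2]=?,scc[3]=?,scc[4]=?)
step 2: low=(low[0]=0,low[1]=1,low[2]=2,low[3]=?,low[4]=1); scc=(scc[0]=0,scc[1]=?,scc[2]=?,scc[3]=?,scc[4]=?)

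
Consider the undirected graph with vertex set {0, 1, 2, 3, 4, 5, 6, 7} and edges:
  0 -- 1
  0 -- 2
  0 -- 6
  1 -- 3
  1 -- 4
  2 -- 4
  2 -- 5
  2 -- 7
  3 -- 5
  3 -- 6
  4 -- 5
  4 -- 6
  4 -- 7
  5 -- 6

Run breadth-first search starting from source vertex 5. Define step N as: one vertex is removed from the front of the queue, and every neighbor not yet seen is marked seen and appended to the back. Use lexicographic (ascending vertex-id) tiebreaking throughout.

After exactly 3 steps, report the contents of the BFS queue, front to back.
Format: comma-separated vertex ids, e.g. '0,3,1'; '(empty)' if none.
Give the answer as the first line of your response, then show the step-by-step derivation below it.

4,6,0,7,1

step 1: dequeue 5; queue=[2,3,4,6]; order=5
step 2: dequeue 2; queue=[3,4,6,0,7]; order=5,2
step 3: dequeue 3; queue=[4,6,0,7,1]; order=5,2,3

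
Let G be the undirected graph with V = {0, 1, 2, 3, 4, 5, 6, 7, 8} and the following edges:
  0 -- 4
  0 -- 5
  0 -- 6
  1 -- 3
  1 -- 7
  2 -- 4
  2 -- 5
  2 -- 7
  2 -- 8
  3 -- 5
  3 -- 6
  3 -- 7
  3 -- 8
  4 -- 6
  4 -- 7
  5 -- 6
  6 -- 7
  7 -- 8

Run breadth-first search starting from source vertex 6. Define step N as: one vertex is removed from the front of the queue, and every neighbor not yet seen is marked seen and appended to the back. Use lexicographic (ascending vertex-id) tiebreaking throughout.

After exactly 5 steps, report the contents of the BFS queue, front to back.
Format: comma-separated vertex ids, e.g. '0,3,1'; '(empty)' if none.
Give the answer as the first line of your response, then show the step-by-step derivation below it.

7,1,8,2

step 1: dequeue 6; queue=[0,3,4,5,7]; order=6
step 2: dequeue 0; queue=[3,4,5,7]; order=6,0
step 3: dequeue 3; queue=[4,5,7,1,8]; order=6,0,3
step 4: dequeue 4; queue=[5,7,1,8,2]; order=6,0,3,4
step 5: dequeue 5; queue=[7,1,8,2]; order=6,0,3,4,5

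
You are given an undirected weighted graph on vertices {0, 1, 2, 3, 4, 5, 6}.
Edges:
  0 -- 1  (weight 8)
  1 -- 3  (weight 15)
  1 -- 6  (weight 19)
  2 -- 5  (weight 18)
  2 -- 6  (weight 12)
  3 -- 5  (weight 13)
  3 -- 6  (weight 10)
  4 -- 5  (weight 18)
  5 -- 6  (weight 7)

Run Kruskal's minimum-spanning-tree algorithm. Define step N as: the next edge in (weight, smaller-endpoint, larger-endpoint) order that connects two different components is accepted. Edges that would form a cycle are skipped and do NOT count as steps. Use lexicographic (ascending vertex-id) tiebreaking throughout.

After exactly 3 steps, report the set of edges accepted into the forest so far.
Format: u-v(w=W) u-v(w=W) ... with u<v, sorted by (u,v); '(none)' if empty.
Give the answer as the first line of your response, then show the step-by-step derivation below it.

0-1(w=8) 3-6(w=10) 5-6(w=7)

step 1: add edge 5-6 (w=7); MST = {5-6(w=7)}
step 2: add edge 0-1 (w=8); MST = {0-1(w=8) 5-6(w=7)}
step 3: add edge 3-6 (w=10); MST = {0-1(w=8) 3-6(w=10) 5-6(w=7)}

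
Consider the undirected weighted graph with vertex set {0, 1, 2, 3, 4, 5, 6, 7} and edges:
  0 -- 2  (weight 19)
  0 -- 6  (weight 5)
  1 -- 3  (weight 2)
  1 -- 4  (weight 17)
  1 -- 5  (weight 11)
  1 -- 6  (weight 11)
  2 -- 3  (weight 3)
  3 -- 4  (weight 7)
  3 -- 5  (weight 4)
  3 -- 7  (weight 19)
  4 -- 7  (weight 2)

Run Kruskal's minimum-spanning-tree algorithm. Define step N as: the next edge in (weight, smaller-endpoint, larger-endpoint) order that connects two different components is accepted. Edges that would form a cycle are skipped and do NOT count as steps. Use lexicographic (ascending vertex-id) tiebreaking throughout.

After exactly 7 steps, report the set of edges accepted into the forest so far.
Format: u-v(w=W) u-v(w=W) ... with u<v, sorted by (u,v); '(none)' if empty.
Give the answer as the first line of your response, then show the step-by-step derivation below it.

0-6(w=5) 1-3(w=2) 1-6(w=11) 2-3(w=3) 3-4(w=7) 3-5(w=4) 4-7(w=2)

step 1: add edge 1-3 (w=2); MST = {1-3(w=2)}
step 2: add edge 4-7 (w=2); MST = {1-3(w=2) 4-7(w=2)}
step 3: add edge 2-3 (w=3); MST = {1-3(w=2) 2-3(w=3) 4-7(w=2)}
step 4: add edge 3-5 (w=4); MST = {1-3(w=2) 2-3(w=3) 3-5(w=4) 4-7(w=2)}
step 5: add edge 0-6 (w=5); MST = {0-6(w=5) 1-3(w=2) 2-3(w=3) 3-5(w=4) 4-7(w=2)}
step 6: add edge 3-4 (w=7); MST = {0-6(w=5) 1-3(w=2) 2-3(w=3) 3-4(w=7) 3-5(w=4) 4-7(w=2)}
step 7: add edge 1-6 (w=11); MST = {0-6(w=5) 1-3(w=2) 1-6(w=11) 2-3(w=3) 3-4(w=7) 3-5(w=4) 4-7(w=2)}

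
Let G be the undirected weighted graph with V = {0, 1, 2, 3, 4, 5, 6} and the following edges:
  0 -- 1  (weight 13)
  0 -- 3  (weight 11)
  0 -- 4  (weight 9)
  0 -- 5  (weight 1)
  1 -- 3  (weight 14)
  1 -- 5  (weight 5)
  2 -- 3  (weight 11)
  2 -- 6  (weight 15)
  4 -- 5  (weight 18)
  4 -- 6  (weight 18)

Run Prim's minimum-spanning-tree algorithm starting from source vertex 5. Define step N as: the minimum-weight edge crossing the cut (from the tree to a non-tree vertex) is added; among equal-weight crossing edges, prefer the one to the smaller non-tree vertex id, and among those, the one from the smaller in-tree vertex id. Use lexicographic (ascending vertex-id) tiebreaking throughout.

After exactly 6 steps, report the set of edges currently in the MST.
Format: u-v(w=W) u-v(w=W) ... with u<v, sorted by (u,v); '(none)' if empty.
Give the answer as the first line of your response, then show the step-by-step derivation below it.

0-3(w=11) 0-4(w=9) 0-5(w=1) 1-5(w=5) 2-3(w=11) 2-6(w=15)

step 1: add edge 0-5 (w=1); MST = {0-5(w=1)}
step 2: add edge 1-5 (w=5); MST = {0-5(w=1) 1-5(w=5)}
step 3: add edge 0-4 (w=9); MST = {0-4(w=9) 0-5(w=1) 1-5(w=5)}
step 4: add edge 0-3 (w=11); MST = {0-3(w=11) 0-4(w=9) 0-5(w=1) 1-5(w=5)}
step 5: add edge 2-3 (w=11); MST = {0-3(w=11) 0-4(w=9) 0-5(w=1) 1-5(w=5) 2-3(w=11)}
step 6: add edge 2-6 (w=15); MST = {0-3(w=11) 0-4(w=9) 0-5(w=1) 1-5(w=5) 2-3(w=11) 2-6(w=15)}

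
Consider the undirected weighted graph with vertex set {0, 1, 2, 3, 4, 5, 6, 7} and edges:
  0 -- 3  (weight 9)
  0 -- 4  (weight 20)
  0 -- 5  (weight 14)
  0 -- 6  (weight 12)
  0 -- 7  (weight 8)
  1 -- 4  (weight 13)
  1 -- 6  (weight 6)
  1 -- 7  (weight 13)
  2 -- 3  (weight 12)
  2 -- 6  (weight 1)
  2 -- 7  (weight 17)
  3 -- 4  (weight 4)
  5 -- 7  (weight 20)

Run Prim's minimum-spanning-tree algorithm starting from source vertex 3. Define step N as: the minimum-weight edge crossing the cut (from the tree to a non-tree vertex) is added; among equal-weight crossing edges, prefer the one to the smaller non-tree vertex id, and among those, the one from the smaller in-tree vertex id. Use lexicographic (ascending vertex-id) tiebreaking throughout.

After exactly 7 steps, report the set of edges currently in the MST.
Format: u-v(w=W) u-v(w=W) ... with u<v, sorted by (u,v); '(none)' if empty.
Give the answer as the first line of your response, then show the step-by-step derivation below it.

0-3(w=9) 0-5(w=14) 0-7(w=8) 1-6(w=6) 2-3(w=12) 2-6(w=1) 3-4(w=4)

step 1: add edge 3-4 (w=4); MST = {3-4(w=4)}
step 2: add edge 0-3 (w=9); MST = {0-3(w=9) 3-4(w=4)}
step 3: add edge 0-7 (w=8); MST = {0-3(w=9) 0-7(w=8) 3-4(w=4)}
step 4: add edge 2-3 (w=12); MST = {0-3(w=9) 0-7(w=8) 2-3(w=12) 3-4(w=4)}
step 5: add edge 2-6 (w=1); MST = {0-3(w=9) 0-7(w=8) 2-3(w=12) 2-6(w=1) 3-4(w=4)}
step 6: add edge 1-6 (w=6); MST = {0-3(w=9) 0-7(w=8) 1-6(w=6) 2-3(w=12) 2-6(w=1) 3-4(w=4)}
step 7: add edge 0-5 (w=14); MST = {0-3(w=9) 0-5(w=14) 0-7(w=8) 1-6(w=6) 2-3(w=12) 2-6(w=1) 3-4(w=4)}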